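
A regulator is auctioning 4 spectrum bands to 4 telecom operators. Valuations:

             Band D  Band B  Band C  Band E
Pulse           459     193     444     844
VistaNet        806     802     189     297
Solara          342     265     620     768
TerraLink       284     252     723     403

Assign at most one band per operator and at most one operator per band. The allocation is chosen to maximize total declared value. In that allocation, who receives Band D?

Optimal: Pulse→Band D ($459M), VistaNet→Band B ($802M), Solara→Band E ($768M), TerraLink→Band C ($723M) — total 459+802+768+723 = $2752M.
Row-greedy (each operator in turn takes its best remaining band) gives $2522M, worse by 230.
No other one-to-one assignment exceeds $2752M.
Pulse's own top band is Band E ($844M), but forcing Pulse→Band E and reassigning the rest optimally gives only $2711M — worse by 41.

Pulse receives Band D.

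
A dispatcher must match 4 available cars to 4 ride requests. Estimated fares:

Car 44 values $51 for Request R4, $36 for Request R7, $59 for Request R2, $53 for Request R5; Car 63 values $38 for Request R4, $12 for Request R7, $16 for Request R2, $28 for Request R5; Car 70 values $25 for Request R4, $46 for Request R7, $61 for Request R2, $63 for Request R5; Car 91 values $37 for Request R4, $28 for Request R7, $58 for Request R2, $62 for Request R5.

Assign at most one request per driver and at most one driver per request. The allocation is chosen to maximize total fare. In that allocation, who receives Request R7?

Car 70 receives Request R7.

Optimal: Car 44→Request R2 ($59), Car 63→Request R4 ($38), Car 70→Request R7 ($46), Car 91→Request R5 ($62) — total 59+38+46+62 = $205.
Max-entry greedy (repeatedly take the single best remaining cell) gives $188, worse by 17.
Car 70's own top request is Request R5 ($63), but forcing Car 70→Request R5 and reassigning the rest optimally gives only $195 — worse by 10.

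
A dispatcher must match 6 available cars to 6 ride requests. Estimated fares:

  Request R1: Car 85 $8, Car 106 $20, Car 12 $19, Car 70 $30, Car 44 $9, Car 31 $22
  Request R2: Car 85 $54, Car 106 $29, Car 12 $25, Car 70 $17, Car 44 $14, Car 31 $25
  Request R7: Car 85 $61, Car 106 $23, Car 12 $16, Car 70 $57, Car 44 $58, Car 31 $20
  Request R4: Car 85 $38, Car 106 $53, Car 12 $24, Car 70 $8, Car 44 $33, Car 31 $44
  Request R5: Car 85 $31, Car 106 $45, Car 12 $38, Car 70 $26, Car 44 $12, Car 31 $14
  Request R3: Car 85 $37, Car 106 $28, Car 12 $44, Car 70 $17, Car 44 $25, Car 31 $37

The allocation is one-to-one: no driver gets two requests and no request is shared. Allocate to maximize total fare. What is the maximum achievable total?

Optimal: Car 85→Request R2 ($54), Car 106→Request R5 ($45), Car 12→Request R3 ($44), Car 70→Request R1 ($30), Car 44→Request R7 ($58), Car 31→Request R4 ($44) — total 54+45+44+30+58+44 = $275.
Max-entry greedy (repeatedly take the single best remaining cell) gives $225, worse by 50.
Every other assignment is strictly worse.

Maximum total: $275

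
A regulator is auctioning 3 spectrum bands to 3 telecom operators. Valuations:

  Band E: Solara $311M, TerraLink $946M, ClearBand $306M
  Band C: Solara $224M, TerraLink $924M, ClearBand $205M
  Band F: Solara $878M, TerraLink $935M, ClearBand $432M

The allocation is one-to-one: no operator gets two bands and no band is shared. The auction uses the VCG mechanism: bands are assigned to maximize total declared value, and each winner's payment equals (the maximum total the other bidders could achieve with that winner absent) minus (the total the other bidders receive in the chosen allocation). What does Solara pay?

Solara pays $148M.

Efficient allocation: Solara→Band F ($878M), TerraLink→Band C ($924M), ClearBand→Band E ($306M); total welfare W = $2108M.
Solara receives Band F at value $878M, so the others get W − 878 = $1230M.
Without Solara: best allocation of the remaining 2 bidders over all 3 bands is TerraLink→Band E ($946M), ClearBand→Band F ($432M), total $1378M.
VCG payment = (others' best without Solara) − (others' welfare with Solara) = 1378 − 1230 = $148M.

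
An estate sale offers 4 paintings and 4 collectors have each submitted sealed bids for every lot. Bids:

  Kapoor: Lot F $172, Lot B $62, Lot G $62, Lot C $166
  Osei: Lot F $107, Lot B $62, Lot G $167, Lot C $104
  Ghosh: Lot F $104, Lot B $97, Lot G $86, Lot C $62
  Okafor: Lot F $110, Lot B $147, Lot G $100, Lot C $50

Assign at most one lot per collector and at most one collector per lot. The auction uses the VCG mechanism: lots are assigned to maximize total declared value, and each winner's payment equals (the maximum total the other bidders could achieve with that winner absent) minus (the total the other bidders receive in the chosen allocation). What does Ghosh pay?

Ghosh pays $6.

Efficient allocation: Kapoor→Lot C ($166), Osei→Lot G ($167), Ghosh→Lot F ($104), Okafor→Lot B ($147); total welfare W = $584.
Ghosh receives Lot F at value $104, so the others get W − 104 = $480.
Without Ghosh: best allocation of the remaining 3 bidders over all 4 lots is Kapoor→Lot F ($172), Osei→Lot G ($167), Okafor→Lot B ($147), total $486.
VCG payment = (others' best without Ghosh) − (others' welfare with Ghosh) = 486 − 480 = $6.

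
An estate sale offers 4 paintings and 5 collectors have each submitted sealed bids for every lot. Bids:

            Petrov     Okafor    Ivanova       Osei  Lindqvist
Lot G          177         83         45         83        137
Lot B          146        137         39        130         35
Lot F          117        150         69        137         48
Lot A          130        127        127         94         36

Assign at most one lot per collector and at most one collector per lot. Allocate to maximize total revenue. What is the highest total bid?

Max total: $584

This is the linear assignment problem.
Optimal: Petrov→Lot G ($177), Osei→Lot B ($130), Okafor→Lot F ($150), Ivanova→Lot A ($127) — total 177+130+150+127 = $584.
Column-greedy (each lot in turn goes to its best remaining collector) gives $578, worse by 6.
Next-best assignment: Petrov→Lot G, Okafor→Lot B, Osei→Lot F, Ivanova→Lot A = $578.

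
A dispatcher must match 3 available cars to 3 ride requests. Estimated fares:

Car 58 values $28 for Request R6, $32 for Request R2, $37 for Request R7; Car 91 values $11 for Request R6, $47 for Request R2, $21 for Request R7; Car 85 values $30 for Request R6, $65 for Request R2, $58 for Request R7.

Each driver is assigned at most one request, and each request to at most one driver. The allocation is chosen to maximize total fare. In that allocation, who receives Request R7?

Car 85 receives Request R7.

This is a one-to-one assignment (maximum-weight bipartite matching).
Optimal: Car 58→Request R6 ($28), Car 91→Request R2 ($47), Car 85→Request R7 ($58) — total 28+47+58 = $133.
Row-greedy (each driver in turn takes its best remaining request) gives $114, worse by 19.
Checked against all permutations: $133 is optimal.
Car 85's own top request is Request R2 ($65), but forcing Car 85→Request R2 and reassigning the rest optimally gives only $114 — worse by 19.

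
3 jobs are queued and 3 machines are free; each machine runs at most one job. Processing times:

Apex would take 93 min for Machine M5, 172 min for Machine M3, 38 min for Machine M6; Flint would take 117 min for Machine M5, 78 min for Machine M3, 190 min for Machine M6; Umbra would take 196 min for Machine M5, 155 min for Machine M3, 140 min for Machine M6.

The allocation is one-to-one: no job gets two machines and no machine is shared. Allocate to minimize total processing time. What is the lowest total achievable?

Optimal: Apex→Machine M6 (38 min), Flint→Machine M5 (117 min), Umbra→Machine M3 (155 min) — total 38+117+155 = 310 min.
Min-entry greedy (repeatedly take the single cheapest remaining cell) gives 312 min, worse by 2.
Swapping Flint↔Apex (Flint→Machine M6 190 min, Apex→Machine M5 93 min) adds 128.

Minimum total: 310 min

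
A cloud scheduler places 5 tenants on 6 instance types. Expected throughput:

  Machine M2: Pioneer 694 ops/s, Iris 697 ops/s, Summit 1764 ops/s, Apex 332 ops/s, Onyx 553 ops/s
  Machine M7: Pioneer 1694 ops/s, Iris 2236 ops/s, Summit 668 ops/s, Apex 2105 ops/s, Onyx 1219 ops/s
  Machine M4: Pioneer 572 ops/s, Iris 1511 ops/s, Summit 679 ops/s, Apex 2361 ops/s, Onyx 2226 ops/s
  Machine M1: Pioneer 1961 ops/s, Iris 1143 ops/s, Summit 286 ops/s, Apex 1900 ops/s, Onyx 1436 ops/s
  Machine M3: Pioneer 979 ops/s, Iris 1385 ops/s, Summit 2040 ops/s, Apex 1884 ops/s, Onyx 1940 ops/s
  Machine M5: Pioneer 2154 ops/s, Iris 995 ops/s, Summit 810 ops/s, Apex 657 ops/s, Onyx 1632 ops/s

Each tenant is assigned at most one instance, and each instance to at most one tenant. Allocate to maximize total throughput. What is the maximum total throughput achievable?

This is the linear assignment problem.
Optimal: Pioneer→Machine M5 (2154 ops/s), Iris→Machine M7 (2236 ops/s), Summit→Machine M3 (2040 ops/s), Apex→Machine M1 (1900 ops/s), Onyx→Machine M4 (2226 ops/s) — total 2154+2236+2040+1900+2226 = 10556 ops/s.
Max-entry greedy (repeatedly take the single best remaining cell) gives 10227 ops/s, worse by 329.
Checked against all permutations: 10556 ops/s is optimal.

Maximum total: 10556 ops/s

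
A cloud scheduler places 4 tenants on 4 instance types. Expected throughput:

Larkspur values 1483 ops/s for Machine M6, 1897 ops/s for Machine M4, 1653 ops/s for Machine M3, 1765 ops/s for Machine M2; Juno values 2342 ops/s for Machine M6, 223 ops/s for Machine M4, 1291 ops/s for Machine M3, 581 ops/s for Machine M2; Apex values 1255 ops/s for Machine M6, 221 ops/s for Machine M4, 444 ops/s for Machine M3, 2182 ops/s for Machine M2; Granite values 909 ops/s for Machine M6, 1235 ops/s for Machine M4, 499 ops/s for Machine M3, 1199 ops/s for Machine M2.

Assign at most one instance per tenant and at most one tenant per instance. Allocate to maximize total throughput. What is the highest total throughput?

Optimal: Larkspur→Machine M3 (1653 ops/s), Juno→Machine M6 (2342 ops/s), Apex→Machine M2 (2182 ops/s), Granite→Machine M4 (1235 ops/s) — total 1653+2342+2182+1235 = 7412 ops/s.
Max-entry greedy (repeatedly take the single best remaining cell) gives 6920 ops/s, worse by 492.
Next-best assignment: Larkspur→Machine M4, Juno→Machine M6, Apex→Machine M2, Granite→Machine M3 = 6920 ops/s.
Swapping Granite↔Juno (Granite→Machine M6 909 ops/s, Juno→Machine M4 223 ops/s) loses 2445.
Every other assignment is strictly worse.

Maximum total: 7412 ops/s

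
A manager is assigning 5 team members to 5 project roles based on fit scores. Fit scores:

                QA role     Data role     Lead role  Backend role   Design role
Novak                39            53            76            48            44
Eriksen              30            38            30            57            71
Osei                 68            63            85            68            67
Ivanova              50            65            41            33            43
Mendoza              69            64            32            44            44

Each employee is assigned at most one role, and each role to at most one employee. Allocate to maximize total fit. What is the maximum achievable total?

Maximum total: 349 pts

This is the linear assignment problem.
Optimal: Novak→Lead role (76 pts), Eriksen→Design role (71 pts), Osei→Backend role (68 pts), Ivanova→Data role (65 pts), Mendoza→QA role (69 pts) — total 76+71+68+65+69 = 349 pts.
Max-entry greedy (repeatedly take the single best remaining cell) gives 338 pts, worse by 11.
Checked against all permutations: 349 pts is optimal.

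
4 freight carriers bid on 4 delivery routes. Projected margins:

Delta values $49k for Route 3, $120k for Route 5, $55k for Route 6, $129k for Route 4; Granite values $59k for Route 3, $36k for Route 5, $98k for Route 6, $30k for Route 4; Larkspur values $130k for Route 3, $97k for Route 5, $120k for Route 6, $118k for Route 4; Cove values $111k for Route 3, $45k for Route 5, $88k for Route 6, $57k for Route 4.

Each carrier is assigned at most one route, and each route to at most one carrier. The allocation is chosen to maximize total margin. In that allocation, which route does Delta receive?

Delta receives Route 5.

Optimal: Delta→Route 5 ($120k), Granite→Route 6 ($98k), Larkspur→Route 4 ($118k), Cove→Route 3 ($111k) — total 120+98+118+111 = $447k.
Row-greedy (each carrier in turn takes its best remaining route) gives $402k, worse by 45.
Next-best assignment: Delta→Route 4, Granite→Route 6, Larkspur→Route 5, Cove→Route 3 = $435k.
Swapping Cove↔Larkspur (Cove→Route 4 $57k, Larkspur→Route 3 $130k) loses 42.
No other one-to-one assignment exceeds $447k.
Delta's own top route is Route 4 ($129k), but forcing Delta→Route 4 and reassigning the rest optimally gives only $435k — worse by 12.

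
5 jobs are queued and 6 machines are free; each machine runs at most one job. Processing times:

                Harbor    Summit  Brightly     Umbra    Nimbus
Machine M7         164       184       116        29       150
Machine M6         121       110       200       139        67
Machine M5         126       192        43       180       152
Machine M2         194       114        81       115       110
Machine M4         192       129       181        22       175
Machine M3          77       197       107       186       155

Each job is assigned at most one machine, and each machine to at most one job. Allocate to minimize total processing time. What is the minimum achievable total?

Minimum total: 323 min

Optimal: Harbor→Machine M3 (77 min), Summit→Machine M2 (114 min), Brightly→Machine M5 (43 min), Umbra→Machine M4 (22 min), Nimbus→Machine M6 (67 min) — total 77+114+43+22+67 = 323 min.
Column-greedy (each machine in turn goes to its cheapest remaining job) gives 445 min, worse by 122.
Next-best assignment: Harbor→Machine M3, Summit→Machine M2, Brightly→Machine M5, Umbra→Machine M7, Nimbus→Machine M6 = 330 min.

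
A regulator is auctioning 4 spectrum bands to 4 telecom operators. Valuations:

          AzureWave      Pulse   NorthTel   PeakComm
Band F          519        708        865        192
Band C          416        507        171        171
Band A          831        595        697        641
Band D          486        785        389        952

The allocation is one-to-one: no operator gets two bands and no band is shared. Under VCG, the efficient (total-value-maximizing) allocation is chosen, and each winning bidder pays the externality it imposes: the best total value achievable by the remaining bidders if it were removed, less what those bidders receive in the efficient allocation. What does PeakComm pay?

PeakComm pays $278M.

Efficient allocation: AzureWave→Band A ($831M), Pulse→Band C ($507M), NorthTel→Band F ($865M), PeakComm→Band D ($952M); total welfare W = $3155M.
PeakComm receives Band D at value $952M, so the others get W − 952 = $2203M.
Without PeakComm: best allocation of the remaining 3 bidders over all 4 bands is AzureWave→Band A ($831M), Pulse→Band D ($785M), NorthTel→Band F ($865M), total $2481M.
VCG payment = (others' best without PeakComm) − (others' welfare with PeakComm) = 2481 − 2203 = $278M.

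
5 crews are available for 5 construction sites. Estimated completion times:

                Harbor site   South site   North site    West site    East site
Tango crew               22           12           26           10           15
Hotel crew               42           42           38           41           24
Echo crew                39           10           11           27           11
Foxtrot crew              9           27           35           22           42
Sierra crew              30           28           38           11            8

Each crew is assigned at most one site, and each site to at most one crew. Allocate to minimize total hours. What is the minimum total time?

Optimal: Tango crew→South site (12 hours), Hotel crew→East site (24 hours), Echo crew→North site (11 hours), Foxtrot crew→Harbor site (9 hours), Sierra crew→West site (11 hours) — total 12+24+11+9+11 = 67 hours.
Column-greedy (each site in turn goes to its cheapest remaining crew) gives 80 hours, worse by 13.
Next-best assignment: Tango crew→West site, Hotel crew→North site, Echo crew→South site, Foxtrot crew→Harbor site, Sierra crew→East site = 75 hours.

Min total: 67 hours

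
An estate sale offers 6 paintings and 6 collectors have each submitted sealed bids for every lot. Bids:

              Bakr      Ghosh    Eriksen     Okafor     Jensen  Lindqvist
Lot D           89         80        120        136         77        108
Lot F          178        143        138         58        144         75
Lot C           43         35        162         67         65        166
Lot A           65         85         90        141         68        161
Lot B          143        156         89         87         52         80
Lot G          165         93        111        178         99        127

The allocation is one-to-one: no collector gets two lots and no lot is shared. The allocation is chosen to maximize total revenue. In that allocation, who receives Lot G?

Bakr receives Lot G.

Optimal: Bakr→Lot G ($165), Ghosh→Lot B ($156), Eriksen→Lot C ($162), Okafor→Lot D ($136), Jensen→Lot F ($144), Lindqvist→Lot A ($161) — total 165+156+162+136+144+161 = $924.
Swapping Ghosh↔Bakr (Ghosh→Lot G $93, Bakr→Lot B $143) loses 85.
No other one-to-one assignment exceeds $924.
Bakr's own top lot is Lot F ($178), but forcing Bakr→Lot F and reassigning the rest optimally gives only $912 — worse by 12.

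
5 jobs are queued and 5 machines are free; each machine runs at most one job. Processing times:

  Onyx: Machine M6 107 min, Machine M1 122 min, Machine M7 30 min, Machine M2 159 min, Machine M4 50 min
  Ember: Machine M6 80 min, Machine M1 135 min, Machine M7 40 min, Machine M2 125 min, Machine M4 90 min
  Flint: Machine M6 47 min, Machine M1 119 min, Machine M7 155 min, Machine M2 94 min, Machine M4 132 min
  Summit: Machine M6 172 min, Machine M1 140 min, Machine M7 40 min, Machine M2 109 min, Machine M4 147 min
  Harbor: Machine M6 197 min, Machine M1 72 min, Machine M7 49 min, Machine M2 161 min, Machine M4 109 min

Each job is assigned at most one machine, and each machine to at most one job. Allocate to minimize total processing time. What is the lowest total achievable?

Minimum total: 318 min

This is a one-to-one assignment (minimum-cost bipartite matching).
Optimal: Onyx→Machine M4 (50 min), Ember→Machine M7 (40 min), Flint→Machine M6 (47 min), Summit→Machine M2 (109 min), Harbor→Machine M1 (72 min) — total 50+40+47+109+72 = 318 min.
Column-greedy (each machine in turn goes to its cheapest remaining job) gives 348 min, worse by 30.
Swapping Summit↔Harbor (Summit→Machine M1 140 min, Harbor→Machine M2 161 min) adds 120.
No other one-to-one assignment undercuts 318 min.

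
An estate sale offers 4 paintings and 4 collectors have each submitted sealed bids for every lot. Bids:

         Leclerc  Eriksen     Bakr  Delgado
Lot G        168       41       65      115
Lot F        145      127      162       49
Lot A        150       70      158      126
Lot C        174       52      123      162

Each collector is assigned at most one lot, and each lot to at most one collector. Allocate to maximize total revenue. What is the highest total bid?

Max total: $615

This is the linear assignment problem.
Optimal: Leclerc→Lot G ($168), Eriksen→Lot F ($127), Bakr→Lot A ($158), Delgado→Lot C ($162) — total 168+127+158+162 = $615.
Column-greedy (each lot in turn goes to its best remaining collector) gives $508, worse by 107.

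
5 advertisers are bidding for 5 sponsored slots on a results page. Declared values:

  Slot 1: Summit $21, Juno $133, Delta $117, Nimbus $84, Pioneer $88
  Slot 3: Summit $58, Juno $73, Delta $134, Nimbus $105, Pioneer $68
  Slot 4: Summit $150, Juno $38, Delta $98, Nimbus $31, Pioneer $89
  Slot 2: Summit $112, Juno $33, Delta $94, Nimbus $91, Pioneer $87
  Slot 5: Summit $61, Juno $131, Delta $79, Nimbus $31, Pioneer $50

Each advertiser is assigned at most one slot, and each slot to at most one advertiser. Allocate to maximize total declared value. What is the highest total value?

Optimal: Summit→Slot 4 ($150), Juno→Slot 5 ($131), Delta→Slot 3 ($134), Nimbus→Slot 2 ($91), Pioneer→Slot 1 ($88) — total 150+131+134+91+88 = $594.
Row-greedy (each advertiser in turn takes its best remaining slot) gives $558, worse by 36.
Swapping Nimbus↔Delta (Nimbus→Slot 3 $105, Delta→Slot 2 $94) loses 26.

Maximum total: $594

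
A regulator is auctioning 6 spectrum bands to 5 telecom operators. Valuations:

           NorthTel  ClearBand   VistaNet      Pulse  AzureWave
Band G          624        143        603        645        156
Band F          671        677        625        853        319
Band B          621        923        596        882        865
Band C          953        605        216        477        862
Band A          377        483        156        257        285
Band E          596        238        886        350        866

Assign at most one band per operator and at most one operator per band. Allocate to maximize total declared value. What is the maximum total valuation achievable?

Max total: $4198M

This is a one-to-one assignment (maximum-weight bipartite matching).
Optimal: NorthTel→Band C ($953M), ClearBand→Band B ($923M), VistaNet→Band G ($603M), Pulse→Band F ($853M), AzureWave→Band E ($866M) — total 953+923+603+853+866 = $4198M.
Row-greedy (each operator in turn takes its best remaining band) gives $3900M, worse by 298.
Swapping AzureWave↔VistaNet (AzureWave→Band G $156M, VistaNet→Band E $886M) loses 427.
Every other assignment is strictly worse.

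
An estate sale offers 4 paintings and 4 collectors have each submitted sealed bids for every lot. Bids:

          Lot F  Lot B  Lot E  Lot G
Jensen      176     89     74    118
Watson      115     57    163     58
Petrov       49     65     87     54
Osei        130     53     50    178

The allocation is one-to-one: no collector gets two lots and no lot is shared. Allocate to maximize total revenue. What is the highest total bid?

Maximum total: $582

This is a one-to-one assignment (maximum-weight bipartite matching).
Optimal: Jensen→Lot F ($176), Watson→Lot E ($163), Petrov→Lot B ($65), Osei→Lot G ($178) — total 176+163+65+178 = $582.
No other one-to-one assignment exceeds $582.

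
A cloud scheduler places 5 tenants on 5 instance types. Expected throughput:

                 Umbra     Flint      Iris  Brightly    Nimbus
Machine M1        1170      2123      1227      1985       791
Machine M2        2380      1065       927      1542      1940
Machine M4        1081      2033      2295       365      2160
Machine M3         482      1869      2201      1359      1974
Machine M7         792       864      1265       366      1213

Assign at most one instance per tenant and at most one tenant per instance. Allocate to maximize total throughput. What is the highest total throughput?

Optimal: Umbra→Machine M2 (2380 ops/s), Flint→Machine M4 (2033 ops/s), Iris→Machine M3 (2201 ops/s), Brightly→Machine M1 (1985 ops/s), Nimbus→Machine M7 (1213 ops/s) — total 2380+2033+2201+1985+1213 = 9812 ops/s.
Row-greedy (each tenant in turn takes its best remaining instance) gives 9370 ops/s, worse by 442.
Swapping Brightly↔Iris (Brightly→Machine M3 1359 ops/s, Iris→Machine M1 1227 ops/s) loses 1600.

Max total: 9812 ops/s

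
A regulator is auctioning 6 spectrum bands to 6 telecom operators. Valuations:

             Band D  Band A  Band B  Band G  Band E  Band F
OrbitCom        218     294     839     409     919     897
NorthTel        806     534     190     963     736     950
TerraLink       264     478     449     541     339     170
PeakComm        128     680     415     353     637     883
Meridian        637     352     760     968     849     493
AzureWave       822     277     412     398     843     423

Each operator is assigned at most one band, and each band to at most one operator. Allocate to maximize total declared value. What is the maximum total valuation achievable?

Optimal: OrbitCom→Band B ($839M), NorthTel→Band G ($963M), TerraLink→Band A ($478M), PeakComm→Band F ($883M), Meridian→Band E ($849M), AzureWave→Band D ($822M) — total 839+963+478+883+849+822 = $4834M.
Row-greedy (each operator in turn takes its best remaining band) gives $4825M, worse by 9.
Swapping Meridian↔AzureWave (Meridian→Band D $637M, AzureWave→Band E $843M) loses 191.

Max total: $4834M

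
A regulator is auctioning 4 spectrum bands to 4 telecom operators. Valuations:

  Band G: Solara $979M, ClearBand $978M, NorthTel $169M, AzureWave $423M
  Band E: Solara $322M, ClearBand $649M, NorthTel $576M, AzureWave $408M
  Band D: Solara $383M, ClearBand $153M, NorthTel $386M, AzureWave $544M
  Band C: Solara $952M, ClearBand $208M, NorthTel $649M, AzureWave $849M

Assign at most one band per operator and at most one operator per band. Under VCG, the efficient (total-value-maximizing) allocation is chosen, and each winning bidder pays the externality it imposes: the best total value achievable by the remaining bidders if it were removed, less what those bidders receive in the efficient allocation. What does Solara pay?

Efficient allocation: Solara→Band C ($952M), ClearBand→Band G ($978M), NorthTel→Band E ($576M), AzureWave→Band D ($544M); total welfare W = $3050M.
Solara receives Band C at value $952M, so the others get W − 952 = $2098M.
Without Solara: best allocation of the remaining 3 bidders over all 4 bands is ClearBand→Band G ($978M), NorthTel→Band E ($576M), AzureWave→Band C ($849M), total $2403M.
VCG payment = (others' best without Solara) − (others' welfare with Solara) = 2403 − 2098 = $305M.

Solara pays $305M.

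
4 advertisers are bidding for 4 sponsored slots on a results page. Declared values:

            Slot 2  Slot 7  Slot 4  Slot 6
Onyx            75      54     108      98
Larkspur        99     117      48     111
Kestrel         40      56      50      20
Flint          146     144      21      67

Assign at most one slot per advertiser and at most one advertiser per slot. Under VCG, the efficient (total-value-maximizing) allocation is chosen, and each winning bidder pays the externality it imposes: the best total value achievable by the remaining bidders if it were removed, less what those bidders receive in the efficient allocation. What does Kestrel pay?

Kestrel pays $6.

Efficient allocation: Onyx→Slot 4 ($108), Larkspur→Slot 6 ($111), Kestrel→Slot 7 ($56), Flint→Slot 2 ($146); total welfare W = $421.
Kestrel receives Slot 7 at value $56, so the others get W − 56 = $365.
Without Kestrel: best allocation of the remaining 3 bidders over all 4 slots is Onyx→Slot 4 ($108), Larkspur→Slot 7 ($117), Flint→Slot 2 ($146), total $371.
VCG payment = (others' best without Kestrel) − (others' welfare with Kestrel) = 371 − 365 = $6.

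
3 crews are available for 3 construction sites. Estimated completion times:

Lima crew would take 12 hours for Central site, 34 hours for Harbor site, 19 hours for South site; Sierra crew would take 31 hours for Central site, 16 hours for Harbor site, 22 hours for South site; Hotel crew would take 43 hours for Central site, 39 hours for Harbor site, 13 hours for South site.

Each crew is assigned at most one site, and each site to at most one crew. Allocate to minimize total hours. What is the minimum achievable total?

Minimum total: 41 hours

Treat this as an assignment problem: match each crew to one site.
Optimal: Lima crew→Central site (12 hours), Sierra crew→Harbor site (16 hours), Hotel crew→South site (13 hours) — total 12+16+13 = 41 hours.
Next-best assignment: Lima crew→Central site, Sierra crew→South site, Hotel crew→Harbor site = 73 hours.
Swapping Hotel crew↔Lima crew (Hotel crew→Central site 43 hours, Lima crew→South site 19 hours) adds 37.
No other one-to-one assignment undercuts 41 hours.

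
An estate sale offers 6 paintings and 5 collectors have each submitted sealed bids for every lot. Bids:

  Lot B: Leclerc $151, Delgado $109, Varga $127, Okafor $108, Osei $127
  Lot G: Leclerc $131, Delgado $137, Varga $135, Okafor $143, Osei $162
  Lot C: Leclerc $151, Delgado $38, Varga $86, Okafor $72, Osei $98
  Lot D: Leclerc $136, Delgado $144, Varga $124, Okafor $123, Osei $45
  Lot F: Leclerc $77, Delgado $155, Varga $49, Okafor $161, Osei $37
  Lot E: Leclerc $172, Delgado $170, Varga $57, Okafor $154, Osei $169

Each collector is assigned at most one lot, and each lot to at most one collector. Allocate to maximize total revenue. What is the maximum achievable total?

Max total: $771

Optimal: Leclerc→Lot C ($151), Delgado→Lot E ($170), Varga→Lot B ($127), Okafor→Lot F ($161), Osei→Lot G ($162) — total 151+170+127+161+162 = $771.
No other one-to-one assignment exceeds $771.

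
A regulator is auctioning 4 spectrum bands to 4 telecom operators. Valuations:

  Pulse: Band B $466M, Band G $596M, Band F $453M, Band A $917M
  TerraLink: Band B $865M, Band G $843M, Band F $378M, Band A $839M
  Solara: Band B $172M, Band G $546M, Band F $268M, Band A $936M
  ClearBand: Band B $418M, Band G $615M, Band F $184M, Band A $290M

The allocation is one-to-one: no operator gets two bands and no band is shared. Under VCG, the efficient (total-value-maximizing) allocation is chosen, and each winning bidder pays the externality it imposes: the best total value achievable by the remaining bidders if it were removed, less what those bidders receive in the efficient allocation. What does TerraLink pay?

Efficient allocation: Pulse→Band F ($453M), TerraLink→Band B ($865M), Solara→Band A ($936M), ClearBand→Band G ($615M); total welfare W = $2869M.
TerraLink receives Band B at value $865M, so the others get W − 865 = $2004M.
Without TerraLink: best allocation of the remaining 3 bidders over all 4 bands is Pulse→Band B ($466M), Solara→Band A ($936M), ClearBand→Band G ($615M), total $2017M.
VCG payment = (others' best without TerraLink) − (others' welfare with TerraLink) = 2017 − 2004 = $13M.

TerraLink pays $13M.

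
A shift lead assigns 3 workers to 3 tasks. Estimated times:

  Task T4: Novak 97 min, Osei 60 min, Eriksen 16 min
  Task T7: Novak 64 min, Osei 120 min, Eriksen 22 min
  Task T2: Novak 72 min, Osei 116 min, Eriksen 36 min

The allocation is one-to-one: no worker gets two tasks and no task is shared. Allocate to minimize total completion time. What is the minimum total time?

Minimum total: 154 min

Treat this as an assignment problem: match each worker to one task.
Optimal: Novak→Task T2 (72 min), Osei→Task T4 (60 min), Eriksen→Task T7 (22 min) — total 72+60+22 = 154 min.
Min-entry greedy (repeatedly take the single cheapest remaining cell) gives 196 min, worse by 42.
Swapping Eriksen↔Osei (Eriksen→Task T4 16 min, Osei→Task T7 120 min) adds 54.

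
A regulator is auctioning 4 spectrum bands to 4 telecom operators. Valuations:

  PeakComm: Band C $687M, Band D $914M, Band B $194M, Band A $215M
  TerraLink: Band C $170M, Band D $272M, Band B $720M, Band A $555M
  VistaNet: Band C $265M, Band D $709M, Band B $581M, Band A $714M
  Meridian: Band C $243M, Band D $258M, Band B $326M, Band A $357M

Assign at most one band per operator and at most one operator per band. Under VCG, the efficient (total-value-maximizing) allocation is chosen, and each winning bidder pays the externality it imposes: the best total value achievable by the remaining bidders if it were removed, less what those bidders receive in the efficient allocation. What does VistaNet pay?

Efficient allocation: PeakComm→Band D ($914M), TerraLink→Band B ($720M), VistaNet→Band A ($714M), Meridian→Band C ($243M); total welfare W = $2591M.
VistaNet receives Band A at value $714M, so the others get W − 714 = $1877M.
Without VistaNet: best allocation of the remaining 3 bidders over all 4 bands is PeakComm→Band D ($914M), TerraLink→Band B ($720M), Meridian→Band A ($357M), total $1991M.
VCG payment = (others' best without VistaNet) − (others' welfare with VistaNet) = 1991 − 1877 = $114M.

VistaNet pays $114M.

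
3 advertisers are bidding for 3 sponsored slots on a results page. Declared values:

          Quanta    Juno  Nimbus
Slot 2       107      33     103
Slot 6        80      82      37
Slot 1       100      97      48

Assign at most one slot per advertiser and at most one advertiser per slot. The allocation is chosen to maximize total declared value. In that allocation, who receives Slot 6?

Treat this as an assignment problem: match each advertiser to one slot.
Optimal: Quanta→Slot 1 ($100), Juno→Slot 6 ($82), Nimbus→Slot 2 ($103) — total 100+82+103 = $285.
Row-greedy (each advertiser in turn takes its best remaining slot) gives $241, worse by 44.
Juno's own top slot is Slot 1 ($97), but forcing Juno→Slot 1 and reassigning the rest optimally gives only $280 — worse by 5.

Juno receives Slot 6.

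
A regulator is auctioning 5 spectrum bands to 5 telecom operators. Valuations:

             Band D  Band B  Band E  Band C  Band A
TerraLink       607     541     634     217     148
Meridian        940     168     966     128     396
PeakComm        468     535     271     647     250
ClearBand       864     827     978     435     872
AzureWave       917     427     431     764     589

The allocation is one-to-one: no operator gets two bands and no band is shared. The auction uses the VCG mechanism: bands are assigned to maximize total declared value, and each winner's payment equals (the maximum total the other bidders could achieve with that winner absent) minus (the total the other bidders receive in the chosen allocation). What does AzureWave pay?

Efficient allocation: TerraLink→Band B ($541M), Meridian→Band E ($966M), PeakComm→Band C ($647M), ClearBand→Band A ($872M), AzureWave→Band D ($917M); total welfare W = $3943M.
AzureWave receives Band D at value $917M, so the others get W − 917 = $3026M.
Without AzureWave: best allocation of the remaining 4 bidders over all 5 bands is TerraLink→Band B ($541M), Meridian→Band D ($940M), PeakComm→Band C ($647M), ClearBand→Band E ($978M), total $3106M.
VCG payment = (others' best without AzureWave) − (others' welfare with AzureWave) = 3106 − 3026 = $80M.

AzureWave pays $80M.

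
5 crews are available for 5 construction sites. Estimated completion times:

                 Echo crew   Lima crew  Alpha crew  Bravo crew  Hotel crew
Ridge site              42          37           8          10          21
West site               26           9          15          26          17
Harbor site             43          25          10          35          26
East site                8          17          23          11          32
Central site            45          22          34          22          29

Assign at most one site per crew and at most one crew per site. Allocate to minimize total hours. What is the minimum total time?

Treat this as an assignment problem: match each crew to one site.
Optimal: Echo crew→East site (8 hours), Lima crew→West site (9 hours), Alpha crew→Harbor site (10 hours), Bravo crew→Ridge site (10 hours), Hotel crew→Central site (29 hours) — total 8+9+10+10+29 = 66 hours.
Row-greedy (each crew in turn takes its cheapest remaining site) gives 73 hours, worse by 7.
Next-best assignment: Echo crew→East site, Lima crew→Central site, Alpha crew→Harbor site, Bravo crew→Ridge site, Hotel crew→West site = 67 hours.

Minimum total: 66 hours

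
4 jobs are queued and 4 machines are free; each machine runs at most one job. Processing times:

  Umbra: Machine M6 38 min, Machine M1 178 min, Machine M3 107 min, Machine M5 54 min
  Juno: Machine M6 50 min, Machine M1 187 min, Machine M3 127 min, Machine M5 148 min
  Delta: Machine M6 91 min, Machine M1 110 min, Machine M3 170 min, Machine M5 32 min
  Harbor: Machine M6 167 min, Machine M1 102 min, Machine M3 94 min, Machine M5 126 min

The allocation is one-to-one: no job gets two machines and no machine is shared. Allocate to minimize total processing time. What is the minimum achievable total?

Min total: 291 min

This is a one-to-one assignment (minimum-cost bipartite matching).
Optimal: Umbra→Machine M3 (107 min), Juno→Machine M6 (50 min), Delta→Machine M5 (32 min), Harbor→Machine M1 (102 min) — total 107+50+32+102 = 291 min.
Column-greedy (each machine in turn goes to its cheapest remaining job) gives 299 min, worse by 8.
Next-best assignment: Umbra→Machine M6, Juno→Machine M3, Delta→Machine M5, Harbor→Machine M1 = 299 min.
Swapping Delta↔Harbor (Delta→Machine M1 110 min, Harbor→Machine M5 126 min) adds 102.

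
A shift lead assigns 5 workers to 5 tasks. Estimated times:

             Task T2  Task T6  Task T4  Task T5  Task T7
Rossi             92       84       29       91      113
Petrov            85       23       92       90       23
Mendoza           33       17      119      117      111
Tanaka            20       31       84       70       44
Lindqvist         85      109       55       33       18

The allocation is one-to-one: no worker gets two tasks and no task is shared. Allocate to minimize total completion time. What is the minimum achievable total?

Minimum total: 122 min

This is the linear assignment problem.
Optimal: Rossi→Task T4 (29 min), Petrov→Task T7 (23 min), Mendoza→Task T6 (17 min), Tanaka→Task T2 (20 min), Lindqvist→Task T5 (33 min) — total 29+23+17+20+33 = 122 min.
Row-greedy (each worker in turn takes its cheapest remaining task) gives 162 min, worse by 40.
Next-best assignment: Rossi→Task T4, Petrov→Task T7, Mendoza→Task T2, Tanaka→Task T6, Lindqvist→Task T5 = 149 min.
Swapping Lindqvist↔Mendoza (Lindqvist→Task T6 109 min, Mendoza→Task T5 117 min) adds 176.
No other one-to-one assignment undercuts 122 min.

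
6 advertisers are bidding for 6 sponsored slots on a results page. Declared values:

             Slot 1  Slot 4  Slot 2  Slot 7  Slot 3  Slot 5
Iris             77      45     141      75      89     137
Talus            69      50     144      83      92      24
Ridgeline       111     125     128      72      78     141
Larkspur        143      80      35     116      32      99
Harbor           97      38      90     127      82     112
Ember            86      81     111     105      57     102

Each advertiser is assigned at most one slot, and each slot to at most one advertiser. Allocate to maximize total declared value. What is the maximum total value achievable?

This is the linear assignment problem.
Optimal: Iris→Slot 5 ($137), Talus→Slot 2 ($144), Ridgeline→Slot 4 ($125), Larkspur→Slot 1 ($143), Harbor→Slot 3 ($82), Ember→Slot 7 ($105) — total 137+144+125+143+82+105 = $736.
Next-best assignment: Iris→Slot 5, Talus→Slot 3, Ridgeline→Slot 4, Larkspur→Slot 1, Harbor→Slot 7, Ember→Slot 2 = $735.

Maximum total: $736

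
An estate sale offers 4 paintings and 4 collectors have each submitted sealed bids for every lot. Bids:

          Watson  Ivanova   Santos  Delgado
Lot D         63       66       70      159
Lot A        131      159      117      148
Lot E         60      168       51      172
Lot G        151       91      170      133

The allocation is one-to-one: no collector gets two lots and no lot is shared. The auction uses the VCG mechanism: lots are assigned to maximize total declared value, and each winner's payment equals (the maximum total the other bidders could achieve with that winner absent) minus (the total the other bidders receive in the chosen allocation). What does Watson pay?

Efficient allocation: Watson→Lot A ($131), Ivanova→Lot E ($168), Santos→Lot G ($170), Delgado→Lot D ($159); total welfare W = $628.
Watson receives Lot A at value $131, so the others get W − 131 = $497.
Without Watson: best allocation of the remaining 3 bidders over all 4 lots is Ivanova→Lot A ($159), Santos→Lot G ($170), Delgado→Lot E ($172), total $501.
VCG payment = (others' best without Watson) − (others' welfare with Watson) = 501 − 497 = $4.

Watson pays $4.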